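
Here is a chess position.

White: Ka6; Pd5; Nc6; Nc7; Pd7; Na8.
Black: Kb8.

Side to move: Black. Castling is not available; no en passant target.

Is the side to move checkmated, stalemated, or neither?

Black to move; black king on b8.
In check: yes, from the white knight on c6.
King squares — a7: attacked by Ka6; b7: attacked by Ka6; c7: attacked by Na8; a8: attacked by Nc7; c8: attacked by Pd7.
Legal moves for Black: none.
In check with no legal moves → checkmate.

checkmate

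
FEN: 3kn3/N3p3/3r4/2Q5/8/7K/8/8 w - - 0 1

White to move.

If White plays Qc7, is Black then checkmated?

After Qc7: black king on d8; in check: yes, from the white queen on c7.
Black has 2 legal replies: Kxc7, Nxc7.
In check but a legal move exists → not checkmate.

no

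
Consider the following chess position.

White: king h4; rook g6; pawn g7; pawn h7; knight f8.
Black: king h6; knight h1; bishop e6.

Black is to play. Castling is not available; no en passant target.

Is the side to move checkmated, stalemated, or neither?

Black to move; black king on h6.
In check: yes, from the white rook on g6.
King squares — g5: attacked by Kh4; h5: attacked by Kh4; g6: attacked by Nf8; g7: attacked by Rg6; h7: attacked by Nf8.
Legal moves for Black: none.
In check with no legal moves → checkmate.

checkmate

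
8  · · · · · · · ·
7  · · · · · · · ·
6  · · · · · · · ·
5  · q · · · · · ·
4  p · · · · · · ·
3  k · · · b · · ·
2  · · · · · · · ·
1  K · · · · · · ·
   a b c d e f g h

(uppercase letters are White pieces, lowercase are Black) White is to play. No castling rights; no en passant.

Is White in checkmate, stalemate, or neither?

stalemate

White to move; white king on a1.
In check: no.
King squares — b1: attacked by Qb5; a2: attacked by Ka3; b2: attacked by Ka3.
Legal moves for White: none.
Not in check and no legal moves → stalemate.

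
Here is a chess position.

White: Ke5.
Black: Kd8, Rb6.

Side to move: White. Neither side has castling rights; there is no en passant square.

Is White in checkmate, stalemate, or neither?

White to move; white king on e5.
In check: no.
Legal moves for White: Kf5, Kd5, Kf4, Ke4, Kd4.
White has 5 legal moves and is not in check → neither.

neither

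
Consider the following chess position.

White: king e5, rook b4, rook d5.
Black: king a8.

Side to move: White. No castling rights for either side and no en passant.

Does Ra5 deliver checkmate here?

After Ra5: black king on a8; in check: yes, from the white rook on a5.
King squares — a7: attacked by Ra5; b7: attacked by Rb4; b8: attacked by Rb4.
Black has no legal moves → checkmate.

yes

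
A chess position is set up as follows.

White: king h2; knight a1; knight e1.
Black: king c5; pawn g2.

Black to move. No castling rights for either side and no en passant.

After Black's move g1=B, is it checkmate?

After g1=B: white king on h2; in check: yes, from the black bishop on g1.
White has 5 legal replies: Kh3, Kg3, Kg2, Kh1, Kxg1.
In check but a legal move exists → not checkmate.

no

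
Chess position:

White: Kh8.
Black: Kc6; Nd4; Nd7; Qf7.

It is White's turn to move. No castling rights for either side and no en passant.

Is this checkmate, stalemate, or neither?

White to move; white king on h8.
In check: no.
King squares — g7: attacked by Qf7; h7: attacked by Qf7; g8: attacked by Qf7.
Legal moves for White: none.
Not in check and no legal moves → stalemate.

stalemate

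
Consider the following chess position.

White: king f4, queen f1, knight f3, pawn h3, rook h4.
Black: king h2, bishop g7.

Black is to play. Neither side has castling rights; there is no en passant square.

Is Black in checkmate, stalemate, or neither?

checkmate

Black to move; black king on h2.
In check: yes, from the white knight on f3.
King squares — g1: attacked by Qf1; h1: attacked by Qf1; g2: attacked by Qf1; g3: attacked by Kf4; h3: attacked by Qf1.
Legal moves for Black: none.
In check with no legal moves → checkmate.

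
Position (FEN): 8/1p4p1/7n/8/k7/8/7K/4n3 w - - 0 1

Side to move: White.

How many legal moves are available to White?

White to move; king on h2.
In check: no.
Legal moves: Kh3, Kg3, Kh1, Kg1.
Count: 4.

4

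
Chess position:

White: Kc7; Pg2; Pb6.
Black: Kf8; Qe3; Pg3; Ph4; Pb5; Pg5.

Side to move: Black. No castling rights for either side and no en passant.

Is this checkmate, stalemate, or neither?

Black to move; black king on f8.
In check: no.
Legal moves for Black include: Kg8, Ke8, Kg7, Kf7, Ke7, Qe8, Qe7+, Qe6, Qxb6+, Qe5+, Qc5+, Qf4+, Qe4, Qd4, Qf3, Qd3, Qc3+, Qb3, ... (list truncated; more exist).
Black has legal moves and is not in check → neither.

neither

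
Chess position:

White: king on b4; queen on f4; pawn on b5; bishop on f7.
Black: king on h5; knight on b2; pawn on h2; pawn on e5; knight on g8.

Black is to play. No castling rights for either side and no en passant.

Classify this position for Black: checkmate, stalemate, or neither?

checkmate

Black to move; black king on h5.
In check: yes, from the white bishop on f7.
King squares — g4: attacked by Qf4; h4: attacked by Qf4; g5: attacked by Qf4; g6: attacked by Bf7; h6: attacked by Qf4.
Legal moves for Black: none.
In check with no legal moves → checkmate.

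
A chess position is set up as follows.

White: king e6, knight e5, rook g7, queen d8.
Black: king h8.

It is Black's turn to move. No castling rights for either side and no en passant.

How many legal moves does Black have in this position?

Black to move; king on h8.
In check: yes, from the white queen on d8.
Legal moves: Kxg7.
Count: 1.

1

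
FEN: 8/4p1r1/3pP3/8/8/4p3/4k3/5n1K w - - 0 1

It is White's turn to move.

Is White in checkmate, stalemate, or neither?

stalemate

White to move; white king on h1.
In check: no.
King squares — g1: attacked by Rg7; g2: attacked by Rg7; h2: attacked by Nf1.
Legal moves for White: none.
Not in check and no legal moves → stalemate.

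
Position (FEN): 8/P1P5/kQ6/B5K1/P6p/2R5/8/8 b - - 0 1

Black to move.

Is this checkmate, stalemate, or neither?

Black to move; black king on a6.
In check: yes, from the white queen on b6.
King squares — a5: attacked by Qb6; b5: attacked by Pa4; b6: attacked by Ba5; a7: attacked by Qb6; b7: attacked by Qb6.
Legal moves for Black: none.
In check with no legal moves → checkmate.

checkmate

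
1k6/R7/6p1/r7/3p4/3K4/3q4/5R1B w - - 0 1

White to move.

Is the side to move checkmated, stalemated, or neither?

White to move; white king on d3.
In check: yes, from the black queen on d2.
King squares — c2: attacked by Qd2; d2: available; e2: attacked by Qd2; c3: attacked by Qd2; e3: attacked by Qd2; c4: available; d4: attacked by Qd2; e4: available.
Legal moves for White: Ke4, Kc4, Kxd2.
White is in check but has 3 legal moves → neither.

neither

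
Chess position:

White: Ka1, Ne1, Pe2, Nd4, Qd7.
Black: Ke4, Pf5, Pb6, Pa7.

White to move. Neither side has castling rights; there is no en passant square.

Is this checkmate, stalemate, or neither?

White to move; white king on a1.
In check: no.
Legal moves for White include: Qe8+, Qd8, Qc8, Qh7, Qg7, Qf7, Qe7+, Qc7, Qb7+, Qxa7, Qe6+, Qd6, Qc6+, Qxf5+, Qd5+, Qb5, Qa4, Ne6, ... (list truncated; more exist).
White has legal moves and is not in check → neither.

neither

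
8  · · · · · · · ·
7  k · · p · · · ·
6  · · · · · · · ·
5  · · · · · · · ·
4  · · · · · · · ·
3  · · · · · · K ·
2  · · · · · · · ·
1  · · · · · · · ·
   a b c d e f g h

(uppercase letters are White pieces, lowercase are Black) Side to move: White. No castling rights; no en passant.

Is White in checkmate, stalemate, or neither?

neither

White to move; white king on g3.
In check: no.
Legal moves for White: Kh4, Kg4, Kf4, Kh3, Kf3, Kh2, Kg2, Kf2.
White has 8 legal moves and is not in check → neither.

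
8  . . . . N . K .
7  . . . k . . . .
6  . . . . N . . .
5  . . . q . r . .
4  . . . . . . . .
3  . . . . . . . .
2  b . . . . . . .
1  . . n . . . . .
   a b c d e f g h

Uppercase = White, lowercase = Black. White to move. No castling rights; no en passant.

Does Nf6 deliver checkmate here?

After Nf6: black king on d7; in check: yes, from the white knight on f6.
Black has 6 legal replies: Kc8, Ke7, Kxe6, Kd6, Kc6, Rxf6.
In check but a legal move exists → not checkmate.

no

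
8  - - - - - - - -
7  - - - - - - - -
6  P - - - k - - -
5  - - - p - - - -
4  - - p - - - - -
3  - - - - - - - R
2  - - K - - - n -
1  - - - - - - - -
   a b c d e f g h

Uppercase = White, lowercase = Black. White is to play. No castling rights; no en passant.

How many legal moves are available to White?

White to move; king on c2.
In check: no.
Legal moves: Rh8, Rh7, Rh6+, Rh5, Rh4, Rg3, Rf3, Re3+, Rd3, Rc3, Rb3, Ra3, Rh2, Rh1, Kc3, Kd2, Kb2, Kd1, Kc1, Kb1, a7.
Count: 21.

21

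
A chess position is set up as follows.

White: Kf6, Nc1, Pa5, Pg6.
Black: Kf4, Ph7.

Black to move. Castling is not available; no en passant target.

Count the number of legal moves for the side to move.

8

Black to move; king on f4.
In check: no.
Legal moves: Kg4, Ke4, Kg3, Kf3, Ke3, hxg6, h6, h5.
Count: 8.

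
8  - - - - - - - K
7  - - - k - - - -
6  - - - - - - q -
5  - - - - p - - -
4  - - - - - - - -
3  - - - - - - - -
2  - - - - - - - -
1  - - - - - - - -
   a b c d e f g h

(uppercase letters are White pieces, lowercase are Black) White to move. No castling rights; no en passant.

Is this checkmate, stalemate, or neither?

stalemate

White to move; white king on h8.
In check: no.
King squares — g7: attacked by Qg6; h7: attacked by Qg6; g8: attacked by Qg6.
Legal moves for White: none.
Not in check and no legal moves → stalemate.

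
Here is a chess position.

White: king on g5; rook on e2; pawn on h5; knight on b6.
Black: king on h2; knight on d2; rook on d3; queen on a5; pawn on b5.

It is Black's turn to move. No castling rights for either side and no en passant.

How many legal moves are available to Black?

4

Black to move; king on h2.
In check: yes, from the white rook on e2.
Legal moves: Kh3, Kg3, Kh1, Kg1.
Count: 4.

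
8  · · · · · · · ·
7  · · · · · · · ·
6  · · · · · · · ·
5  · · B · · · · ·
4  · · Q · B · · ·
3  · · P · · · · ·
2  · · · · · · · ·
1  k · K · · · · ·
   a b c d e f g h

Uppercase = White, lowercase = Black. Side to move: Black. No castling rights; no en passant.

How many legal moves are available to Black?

Black to move; king on a1.
In check: no.
Legal moves: none.
Count: 0.

0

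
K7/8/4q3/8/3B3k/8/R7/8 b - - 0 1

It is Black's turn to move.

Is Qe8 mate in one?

After Qe8: white king on a8; in check: yes, from the black queen on e8.
White has 2 legal replies: Kb7, Ka7.
In check but a legal move exists → not checkmate.

no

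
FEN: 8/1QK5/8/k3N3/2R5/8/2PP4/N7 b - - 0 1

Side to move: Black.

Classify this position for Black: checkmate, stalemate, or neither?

Black to move; black king on a5.
In check: no.
King squares — a4: attacked by Rc4; b4: attacked by Rc4; b5: attacked by Qb7; a6: attacked by Qb7; b6: attacked by Qb7.
Legal moves for Black: none.
Not in check and no legal moves → stalemate.

stalemate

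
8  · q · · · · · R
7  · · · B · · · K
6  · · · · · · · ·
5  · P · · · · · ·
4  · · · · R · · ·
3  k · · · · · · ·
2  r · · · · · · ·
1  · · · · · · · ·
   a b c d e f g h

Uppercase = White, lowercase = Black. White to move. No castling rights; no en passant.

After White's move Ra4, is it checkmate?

After Ra4: black king on a3; in check: yes, from the white rook on a4.
Black has 3 legal replies: Kxa4, Kb3, Kb2.
In check but a legal move exists → not checkmate.

no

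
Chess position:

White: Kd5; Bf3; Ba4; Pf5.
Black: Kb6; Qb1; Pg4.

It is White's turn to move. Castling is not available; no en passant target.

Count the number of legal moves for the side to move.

19

White to move; king on d5.
In check: no.
Legal moves: Ke6, Kd6, Ke5, Kd4, Kc4, Be8, Bd7, Bc6, Bb5, Bb3, Bc2, Bad1, Bxg4, Be4, Bg2, Be2, Bh1, Bfd1, f6.
Count: 19.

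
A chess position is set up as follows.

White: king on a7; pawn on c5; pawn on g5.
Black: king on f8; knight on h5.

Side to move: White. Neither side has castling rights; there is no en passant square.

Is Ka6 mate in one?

no

After Ka6: black king on f8; in check: no.
Black is not in check, so this cannot be checkmate.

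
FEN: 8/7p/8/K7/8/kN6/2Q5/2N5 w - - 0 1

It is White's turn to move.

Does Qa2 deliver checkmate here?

After Qa2: black king on a3; in check: yes, from the white queen on a2.
King squares — a2: attacked by Nc1; b2: attacked by Qa2; b3: attacked by Nc1; a4: attacked by Qa2; b4: attacked by Ka5.
Black has no legal moves → checkmate.

yes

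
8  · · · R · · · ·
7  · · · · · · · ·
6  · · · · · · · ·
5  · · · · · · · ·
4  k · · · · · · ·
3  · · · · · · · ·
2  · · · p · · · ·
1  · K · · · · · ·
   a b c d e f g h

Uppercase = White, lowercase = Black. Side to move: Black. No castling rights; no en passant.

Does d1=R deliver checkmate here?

After d1=R: white king on b1; in check: yes, from the black rook on d1.
White has 4 legal replies: Kc2, Kb2, Ka2, Rxd1.
In check but a legal move exists → not checkmate.

no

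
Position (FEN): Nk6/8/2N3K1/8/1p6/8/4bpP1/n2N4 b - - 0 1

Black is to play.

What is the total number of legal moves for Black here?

3

Black to move; king on b8.
In check: yes, from the white knight on c6.
Legal moves: Kc8, Kxa8, Kb7.
Count: 3.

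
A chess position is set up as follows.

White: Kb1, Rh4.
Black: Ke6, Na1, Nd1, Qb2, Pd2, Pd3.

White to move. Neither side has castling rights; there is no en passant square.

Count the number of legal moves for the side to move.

White to move; king on b1.
In check: yes, from the black queen on b2.
Legal moves: none.
Count: 0.

0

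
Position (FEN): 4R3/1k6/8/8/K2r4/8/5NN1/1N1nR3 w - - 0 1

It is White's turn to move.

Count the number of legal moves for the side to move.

White to move; king on a4.
In check: yes, from the black rook on d4.
Legal moves: Kb5, Ka5, Kb3, Ka3.
Count: 4.

4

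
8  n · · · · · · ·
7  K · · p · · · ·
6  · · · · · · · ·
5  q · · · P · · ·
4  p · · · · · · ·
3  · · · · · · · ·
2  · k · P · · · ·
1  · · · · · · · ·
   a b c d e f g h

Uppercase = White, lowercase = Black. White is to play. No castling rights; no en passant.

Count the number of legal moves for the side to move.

2

White to move; king on a7.
In check: yes, from the black queen on a5.
Legal moves: Kb8, Kb7.
Count: 2.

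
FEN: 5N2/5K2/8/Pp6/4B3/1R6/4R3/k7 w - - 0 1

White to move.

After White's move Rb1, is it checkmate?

After Rb1: black king on a1; in check: yes, from the white rook on b1.
King squares — b1: attacked by Be4; a2: attacked by Re2; b2: attacked by Rb1.
Black has no legal moves → checkmate.

yes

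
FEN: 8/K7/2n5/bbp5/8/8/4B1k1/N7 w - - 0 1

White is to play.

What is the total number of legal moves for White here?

White to move; king on a7.
In check: yes, from the black knight on c6.
Legal moves: Ka8, Kb7.
Count: 2.

2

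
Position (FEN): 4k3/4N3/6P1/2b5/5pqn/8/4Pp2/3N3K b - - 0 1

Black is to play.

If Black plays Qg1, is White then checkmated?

After Qg1: white king on h1; in check: yes, from the black queen on g1.
King squares — g1: attacked by Pf2; g2: attacked by Qg1; h2: attacked by Qg1.
White has no legal moves → checkmate.

yes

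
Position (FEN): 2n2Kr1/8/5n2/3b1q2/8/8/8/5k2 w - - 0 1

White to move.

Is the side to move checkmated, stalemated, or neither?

checkmate

White to move; white king on f8.
In check: yes, from the black rook on g8.
King squares — e7: attacked by Nc8; f7: attacked by Bd5; g7: attacked by Rg8; e8: attacked by Nf6; g8: attacked by Bd5.
Legal moves for White: none.
In check with no legal moves → checkmate.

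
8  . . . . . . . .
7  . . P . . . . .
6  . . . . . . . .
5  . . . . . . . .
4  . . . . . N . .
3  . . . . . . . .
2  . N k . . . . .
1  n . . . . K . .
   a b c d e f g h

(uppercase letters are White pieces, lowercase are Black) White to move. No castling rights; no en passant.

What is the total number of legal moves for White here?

21

White to move; king on f1.
In check: no.
Legal moves: Ng6, Ne6, Nh5, Nd5, Nh3, Nfd3, Ng2, Ne2, Nc4, Na4, Nbd3, Nd1, Kg2, Kf2, Ke2, Kg1, Ke1, c8=Q+, c8=R+, c8=B, c8=N.
Count: 21.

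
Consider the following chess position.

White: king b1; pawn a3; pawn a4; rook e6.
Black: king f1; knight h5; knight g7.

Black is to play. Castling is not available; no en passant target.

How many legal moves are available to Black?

Black to move; king on f1.
In check: no.
Legal moves: Ne8, Nxe6, Nf5, Nf6, Nf4, Ng3, Kg2, Kf2, Kg1.
Count: 9.

9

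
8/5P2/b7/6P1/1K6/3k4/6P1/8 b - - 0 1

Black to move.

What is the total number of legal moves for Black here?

10

Black to move; king on d3.
In check: no.
Legal moves: Bc8, Bb7, Bb5, Bc4, Ke4, Kd4, Ke3, Ke2, Kd2, Kc2.
Count: 10.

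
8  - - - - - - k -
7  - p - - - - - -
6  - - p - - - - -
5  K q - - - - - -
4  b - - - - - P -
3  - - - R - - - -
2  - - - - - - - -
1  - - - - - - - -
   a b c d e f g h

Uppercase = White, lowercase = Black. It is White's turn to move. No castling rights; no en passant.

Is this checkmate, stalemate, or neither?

checkmate

White to move; white king on a5.
In check: yes, from the black queen on b5.
King squares — a4: attacked by Qb5; b4: attacked by Qb5; b5: attacked by Ba4; a6: attacked by Qb5; b6: attacked by Qb5.
Legal moves for White: none.
In check with no legal moves → checkmate.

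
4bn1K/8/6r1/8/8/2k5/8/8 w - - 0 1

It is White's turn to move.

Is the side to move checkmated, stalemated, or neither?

stalemate

White to move; white king on h8.
In check: no.
King squares — g7: attacked by Rg6; h7: attacked by Nf8; g8: attacked by Rg6.
Legal moves for White: none.
Not in check and no legal moves → stalemate.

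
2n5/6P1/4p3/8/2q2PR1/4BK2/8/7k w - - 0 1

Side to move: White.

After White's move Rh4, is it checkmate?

After Rh4: black king on h1; in check: yes, from the white rook on h4.
King squares — g1: attacked by Be3; g2: attacked by Kf3; h2: attacked by Rh4.
Black has no legal moves → checkmate.

yes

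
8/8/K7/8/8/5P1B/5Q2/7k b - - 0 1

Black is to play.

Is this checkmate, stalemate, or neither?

Black to move; black king on h1.
In check: no.
King squares — g1: attacked by Qf2; g2: attacked by Qf2; h2: attacked by Qf2.
Legal moves for Black: none.
Not in check and no legal moves → stalemate.

stalemate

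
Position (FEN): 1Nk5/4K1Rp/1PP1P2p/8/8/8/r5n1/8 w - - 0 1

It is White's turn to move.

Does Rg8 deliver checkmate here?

yes

After Rg8: black king on c8; in check: yes, from the white rook on g8.
King squares — b7: attacked by Pc6; c7: attacked by Pb6; d7: attacked by Pc6; b8: attacked by Rg8; d8: attacked by Ke7.
Black has no legal moves → checkmate.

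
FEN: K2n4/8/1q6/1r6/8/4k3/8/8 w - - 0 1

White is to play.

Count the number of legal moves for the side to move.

White to move; king on a8.
In check: no.
Legal moves: none.
Count: 0.

0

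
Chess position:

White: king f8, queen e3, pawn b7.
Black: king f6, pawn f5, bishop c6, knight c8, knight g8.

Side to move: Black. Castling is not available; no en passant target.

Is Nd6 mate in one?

After Nd6: white king on f8; in check: no.
White is not in check, so this cannot be checkmate.

no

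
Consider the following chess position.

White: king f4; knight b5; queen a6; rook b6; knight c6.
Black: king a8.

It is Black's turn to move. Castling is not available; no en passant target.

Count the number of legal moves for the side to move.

Black to move; king on a8.
In check: yes, from the white queen on a6.
Legal moves: none.
Count: 0.

0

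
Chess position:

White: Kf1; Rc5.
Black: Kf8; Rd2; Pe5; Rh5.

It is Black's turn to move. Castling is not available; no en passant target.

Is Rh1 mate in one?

yes

After Rh1: white king on f1; in check: yes, from the black rook on h1.
King squares — e1: attacked by Rh1; g1: attacked by Rh1; e2: attacked by Rd2; f2: attacked by Rd2; g2: attacked by Rd2.
White has no legal moves → checkmate.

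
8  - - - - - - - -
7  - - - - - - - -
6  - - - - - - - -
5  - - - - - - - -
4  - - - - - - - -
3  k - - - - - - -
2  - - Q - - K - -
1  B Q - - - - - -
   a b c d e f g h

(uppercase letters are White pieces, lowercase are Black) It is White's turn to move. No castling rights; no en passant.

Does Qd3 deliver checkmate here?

After Qd3: black king on a3; in check: yes, from the white queen on d3.
Black has 1 legal reply: Ka4.
In check but a legal move exists → not checkmate.

no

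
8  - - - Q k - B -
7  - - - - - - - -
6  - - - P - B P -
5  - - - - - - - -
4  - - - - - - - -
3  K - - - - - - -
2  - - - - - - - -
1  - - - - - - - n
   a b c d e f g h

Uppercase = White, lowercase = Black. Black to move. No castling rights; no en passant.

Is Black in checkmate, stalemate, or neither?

Black to move; black king on e8.
In check: yes, from the white queen on d8.
King squares — d7: attacked by Qd8; e7: attacked by Pd6; f7: attacked by Pg6; d8: attacked by Bf6; f8: attacked by Qd8.
Legal moves for Black: none.
In check with no legal moves → checkmate.

checkmate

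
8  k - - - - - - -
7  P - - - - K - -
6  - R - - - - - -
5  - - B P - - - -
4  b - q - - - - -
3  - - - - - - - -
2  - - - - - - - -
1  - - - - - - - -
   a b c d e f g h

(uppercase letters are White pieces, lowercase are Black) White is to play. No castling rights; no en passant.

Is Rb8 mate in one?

yes

After Rb8: black king on a8; in check: yes, from the white rook on b8.
King squares — a7: attacked by Bc5; b7: attacked by Rb8; b8: attacked by Pa7.
Black has no legal moves → checkmate.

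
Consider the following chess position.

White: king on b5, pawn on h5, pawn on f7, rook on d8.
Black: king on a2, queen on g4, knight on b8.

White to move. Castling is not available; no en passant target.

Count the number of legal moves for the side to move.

21

White to move; king on b5.
In check: no.
Legal moves: Rh8, Rg8, Rf8, Re8, Rc8, Rxb8, Rd7, Rd6, Rd5, Rd4, Rd3, Rd2+, Rd1, Kb6, Kc5, Ka5, f8=Q, f8=R, f8=B, f8=N, h6.
Count: 21.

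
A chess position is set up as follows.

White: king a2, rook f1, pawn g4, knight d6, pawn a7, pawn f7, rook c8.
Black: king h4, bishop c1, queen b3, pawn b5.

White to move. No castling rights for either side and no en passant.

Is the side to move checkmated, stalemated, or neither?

neither

White to move; white king on a2.
In check: yes, from the black queen on b3.
King squares — a1: available; b1: attacked by Qb3; b2: attacked by Bc1; a3: attacked by Bc1; b3: available.
Legal moves for White: Kxb3, Ka1.
White is in check but has 2 legal moves → neither.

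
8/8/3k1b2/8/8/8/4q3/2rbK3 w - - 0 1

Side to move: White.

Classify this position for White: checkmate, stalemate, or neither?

checkmate

White to move; white king on e1.
In check: yes, from the black queen on e2.
King squares — d1: attacked by Rc1; f1: attacked by Qe2; d2: attacked by Qe2; e2: attacked by Bd1; f2: attacked by Qe2.
Legal moves for White: none.
In check with no legal moves → checkmate.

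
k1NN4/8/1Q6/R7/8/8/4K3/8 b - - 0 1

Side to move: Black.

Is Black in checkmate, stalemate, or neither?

checkmate

Black to move; black king on a8.
In check: yes, from the white rook on a5.
King squares — a7: attacked by Ra5; b7: attacked by Qb6; b8: attacked by Qb6.
Legal moves for Black: none.
In check with no legal moves → checkmate.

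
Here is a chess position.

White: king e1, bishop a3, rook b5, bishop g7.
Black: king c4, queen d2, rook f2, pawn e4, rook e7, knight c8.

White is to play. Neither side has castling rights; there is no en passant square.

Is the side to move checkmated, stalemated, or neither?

checkmate

White to move; white king on e1.
In check: yes, from the black queen on d2.
King squares — d1: attacked by Qd2; f1: attacked by Rf2; d2: attacked by Rf2; e2: attacked by Qd2; f2: attacked by Qd2.
Legal moves for White: none.
In check with no legal moves → checkmate.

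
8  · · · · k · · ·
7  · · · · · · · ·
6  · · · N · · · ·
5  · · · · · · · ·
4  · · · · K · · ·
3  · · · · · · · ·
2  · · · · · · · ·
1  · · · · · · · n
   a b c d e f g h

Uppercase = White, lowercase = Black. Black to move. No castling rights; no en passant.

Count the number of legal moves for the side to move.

Black to move; king on e8.
In check: yes, from the white knight on d6.
Legal moves: Kf8, Kd8, Ke7, Kd7.
Count: 4.

4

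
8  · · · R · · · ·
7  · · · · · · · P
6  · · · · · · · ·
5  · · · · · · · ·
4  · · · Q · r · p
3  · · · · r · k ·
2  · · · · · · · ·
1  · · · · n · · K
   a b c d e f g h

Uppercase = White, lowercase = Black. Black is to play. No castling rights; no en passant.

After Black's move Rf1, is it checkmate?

After Rf1: white king on h1; in check: yes, from the black rook on f1.
King squares — g1: attacked by Rf1; g2: attacked by Ne1; h2: attacked by Kg3.
White has no legal moves → checkmate.

yes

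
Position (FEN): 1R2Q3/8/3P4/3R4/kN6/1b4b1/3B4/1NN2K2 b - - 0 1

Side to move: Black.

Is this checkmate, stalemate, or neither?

checkmate

Black to move; black king on a4.
In check: yes, from the white queen on e8.
King squares — a3: attacked by Nb1; b3: own bishop; b4: attacked by Bd2; a5: attacked by Rd5; b5: attacked by Rd5.
Legal moves for Black: none.
In check with no legal moves → checkmate.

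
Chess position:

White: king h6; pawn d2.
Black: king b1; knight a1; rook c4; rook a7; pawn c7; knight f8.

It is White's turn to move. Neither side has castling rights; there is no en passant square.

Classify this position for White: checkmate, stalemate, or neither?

White to move; white king on h6.
In check: no.
Legal moves for White: Kg7, Kh5, Kg5, d3, d4.
White has 5 legal moves and is not in check → neither.

neither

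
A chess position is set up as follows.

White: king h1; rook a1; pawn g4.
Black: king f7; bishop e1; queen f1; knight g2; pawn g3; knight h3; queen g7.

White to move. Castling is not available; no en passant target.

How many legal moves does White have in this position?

White to move; king on h1.
In check: yes, from the black queen on f1.
Legal moves: none.
Count: 0.

0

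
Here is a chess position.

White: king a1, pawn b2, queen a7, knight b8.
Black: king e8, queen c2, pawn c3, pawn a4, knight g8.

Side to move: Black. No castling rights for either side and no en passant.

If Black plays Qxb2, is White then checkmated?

yes

After Qxb2: white king on a1; in check: yes, from the black queen on b2.
King squares — b1: attacked by Qb2; a2: attacked by Qb2; b2: attacked by Pc3.
White has no legal moves → checkmate.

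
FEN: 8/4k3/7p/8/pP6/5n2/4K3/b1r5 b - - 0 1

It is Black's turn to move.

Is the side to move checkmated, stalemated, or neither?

Black to move; black king on e7.
In check: no.
Legal moves for Black include: Kf8, Ke8, Kd8, Kf7, Kd7, Kf6, Ke6, Kd6, Ng5, Ne5, Nh4, Nd4+, Nh2, Nd2, Ng1+, Ne1, Rc8, Rc7, ... (list truncated; more exist).
Black has legal moves and is not in check → neither.

neither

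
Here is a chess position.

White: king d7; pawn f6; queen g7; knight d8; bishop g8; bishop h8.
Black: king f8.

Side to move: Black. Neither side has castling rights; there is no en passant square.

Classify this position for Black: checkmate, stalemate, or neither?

checkmate

Black to move; black king on f8.
In check: yes, from the white queen on g7.
King squares — e7: attacked by Pf6; f7: attacked by Qg7; g7: attacked by Pf6; e8: attacked by Kd7; g8: attacked by Qg7.
Legal moves for Black: none.
In check with no legal moves → checkmate.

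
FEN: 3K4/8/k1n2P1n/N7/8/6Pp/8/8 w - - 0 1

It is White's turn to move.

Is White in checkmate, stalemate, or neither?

neither

White to move; white king on d8.
In check: yes, from the black knight on c6.
King squares — c7: available; d7: available; e7: attacked by Nc6; c8: available; e8: available.
Legal moves for White: Ke8, Kc8, Kd7, Kc7, Nxc6.
White is in check but has 5 legal moves → neither.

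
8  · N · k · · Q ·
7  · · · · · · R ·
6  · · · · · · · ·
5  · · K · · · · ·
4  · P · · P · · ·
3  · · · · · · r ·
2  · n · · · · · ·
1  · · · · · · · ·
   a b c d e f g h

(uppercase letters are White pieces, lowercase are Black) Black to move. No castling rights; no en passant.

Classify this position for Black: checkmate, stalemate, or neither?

Black to move; black king on d8.
In check: yes, from the white queen on g8.
King squares — c7: attacked by Rg7; d7: attacked by Rg7; e7: attacked by Rg7; c8: attacked by Qg8; e8: attacked by Qg8.
Legal moves for Black: none.
In check with no legal moves → checkmate.

checkmate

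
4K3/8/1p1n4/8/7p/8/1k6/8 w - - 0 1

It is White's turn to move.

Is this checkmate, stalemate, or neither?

neither

White to move; white king on e8.
In check: yes, from the black knight on d6.
Legal moves for White: Kf8, Kd8, Ke7, Kd7.
White is in check but has 4 legal moves → neither.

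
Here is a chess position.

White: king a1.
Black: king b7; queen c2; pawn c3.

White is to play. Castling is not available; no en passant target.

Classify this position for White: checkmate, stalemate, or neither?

White to move; white king on a1.
In check: no.
King squares — b1: attacked by Qc2; a2: attacked by Qc2; b2: attacked by Qc2.
Legal moves for White: none.
Not in check and no legal moves → stalemate.

stalemate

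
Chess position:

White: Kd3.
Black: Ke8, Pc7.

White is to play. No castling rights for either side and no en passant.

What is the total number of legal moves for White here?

White to move; king on d3.
In check: no.
Legal moves: Ke4, Kd4, Kc4, Ke3, Kc3, Ke2, Kd2, Kc2.
Count: 8.

8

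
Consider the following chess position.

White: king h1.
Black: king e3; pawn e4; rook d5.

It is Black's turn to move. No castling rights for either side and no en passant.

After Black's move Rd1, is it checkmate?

no

After Rd1: white king on h1; in check: yes, from the black rook on d1.
White has 2 legal replies: Kh2, Kg2.
In check but a legal move exists → not checkmate.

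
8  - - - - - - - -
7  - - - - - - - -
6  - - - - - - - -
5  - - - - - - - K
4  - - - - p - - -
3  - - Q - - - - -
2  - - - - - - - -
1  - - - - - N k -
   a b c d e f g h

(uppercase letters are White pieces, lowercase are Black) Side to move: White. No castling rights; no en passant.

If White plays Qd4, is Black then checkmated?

After Qd4: black king on g1; in check: yes, from the white queen on d4.
Black has 4 legal replies: Kg2, Kh1, Kxf1, e3.
In check but a legal move exists → not checkmate.

no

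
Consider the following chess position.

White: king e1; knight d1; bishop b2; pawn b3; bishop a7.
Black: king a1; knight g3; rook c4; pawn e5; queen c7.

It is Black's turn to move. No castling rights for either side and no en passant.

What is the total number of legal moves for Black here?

2

Black to move; king on a1.
In check: yes, from the white bishop on b2.
Legal moves: Ka2, Kb1.
Count: 2.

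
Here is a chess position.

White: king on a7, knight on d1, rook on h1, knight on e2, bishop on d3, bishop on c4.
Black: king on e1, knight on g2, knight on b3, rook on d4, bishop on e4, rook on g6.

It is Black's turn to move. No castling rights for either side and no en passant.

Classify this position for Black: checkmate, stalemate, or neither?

Black to move; black king on e1.
In check: yes, from the white rook on h1.
King squares — d1: attacked by Rh1; f1: attacked by Rh1; d2: available; e2: attacked by Bd3; f2: attacked by Nd1.
Legal moves for Black: Kd2.
Black is in check but has 1 legal move → neither.

neither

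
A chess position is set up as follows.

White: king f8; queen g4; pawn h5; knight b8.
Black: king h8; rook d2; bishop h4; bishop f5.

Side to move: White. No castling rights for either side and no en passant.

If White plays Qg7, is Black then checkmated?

After Qg7: black king on h8; in check: yes, from the white queen on g7.
King squares — g7: attacked by Kf8; h7: attacked by Qg7; g8: attacked by Qg7.
Black has no legal moves → checkmate.

yes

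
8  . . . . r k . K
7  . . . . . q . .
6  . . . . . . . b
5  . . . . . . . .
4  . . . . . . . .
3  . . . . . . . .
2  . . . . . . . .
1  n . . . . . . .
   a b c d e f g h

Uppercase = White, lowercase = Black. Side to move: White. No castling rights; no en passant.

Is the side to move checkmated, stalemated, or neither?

stalemate

White to move; white king on h8.
In check: no.
King squares — g7: attacked by Bh6; h7: attacked by Qf7; g8: attacked by Qf7.
Legal moves for White: none.
Not in check and no legal moves → stalemate.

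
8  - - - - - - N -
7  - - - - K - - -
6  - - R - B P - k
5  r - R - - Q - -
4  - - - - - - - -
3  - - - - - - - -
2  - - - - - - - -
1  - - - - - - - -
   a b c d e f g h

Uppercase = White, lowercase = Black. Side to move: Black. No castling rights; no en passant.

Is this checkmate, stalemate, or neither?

checkmate

Black to move; black king on h6.
In check: yes, from the white knight on g8.
King squares — g5: attacked by Qf5; h5: attacked by Qf5; g6: attacked by Qf5; g7: attacked by Pf6; h7: attacked by Qf5.
Legal moves for Black: none.
In check with no legal moves → checkmate.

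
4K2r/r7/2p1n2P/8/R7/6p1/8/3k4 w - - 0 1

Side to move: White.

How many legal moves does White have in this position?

White to move; king on e8.
In check: yes, from the black rook on h8.
Legal moves: none.
Count: 0.

0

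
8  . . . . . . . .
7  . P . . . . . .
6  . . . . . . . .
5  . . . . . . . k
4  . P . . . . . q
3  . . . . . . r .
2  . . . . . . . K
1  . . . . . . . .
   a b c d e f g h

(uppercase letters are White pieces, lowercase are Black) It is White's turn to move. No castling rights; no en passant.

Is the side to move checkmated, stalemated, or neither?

checkmate

White to move; white king on h2.
In check: yes, from the black queen on h4.
King squares — g1: attacked by Rg3; h1: attacked by Qh4; g2: attacked by Rg3; g3: attacked by Qh4; h3: attacked by Rg3.
Legal moves for White: none.
In check with no legal moves → checkmate.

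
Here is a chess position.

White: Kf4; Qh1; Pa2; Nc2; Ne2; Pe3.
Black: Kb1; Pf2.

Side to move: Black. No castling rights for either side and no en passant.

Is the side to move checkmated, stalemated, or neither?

Black to move; black king on b1.
In check: yes, from the white queen on h1.
King squares — a1: attacked by Qh1; c1: attacked by Qh1; a2: available; b2: available; c2: available.
Legal moves for Black: Kxc2, Kb2, Kxa2, f1=Q+, f1=R+, f1=B, f1=N.
Black is in check but has 7 legal moves → neither.

neither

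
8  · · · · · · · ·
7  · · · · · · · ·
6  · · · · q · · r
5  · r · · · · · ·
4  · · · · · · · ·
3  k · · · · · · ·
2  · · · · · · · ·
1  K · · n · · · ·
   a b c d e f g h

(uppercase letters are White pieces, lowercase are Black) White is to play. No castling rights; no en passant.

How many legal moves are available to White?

White to move; king on a1.
In check: no.
Legal moves: none.
Count: 0.

0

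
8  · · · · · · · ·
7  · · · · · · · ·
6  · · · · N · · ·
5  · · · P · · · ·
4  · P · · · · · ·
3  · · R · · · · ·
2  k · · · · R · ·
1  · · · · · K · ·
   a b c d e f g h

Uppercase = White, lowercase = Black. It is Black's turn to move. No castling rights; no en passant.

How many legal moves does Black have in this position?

2

Black to move; king on a2.
In check: yes, from the white rook on f2.
Legal moves: Kb1, Ka1.
Count: 2.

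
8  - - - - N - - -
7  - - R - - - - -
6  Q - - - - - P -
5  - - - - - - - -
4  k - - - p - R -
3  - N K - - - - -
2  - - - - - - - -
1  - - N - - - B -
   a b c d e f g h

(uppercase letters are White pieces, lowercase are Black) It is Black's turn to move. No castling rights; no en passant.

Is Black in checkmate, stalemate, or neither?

Black to move; black king on a4.
In check: yes, from the white queen on a6.
King squares — a3: attacked by Qa6; b3: attacked by Nc1; b4: attacked by Kc3; a5: attacked by Nb3; b5: attacked by Qa6.
Legal moves for Black: none.
In check with no legal moves → checkmate.

checkmate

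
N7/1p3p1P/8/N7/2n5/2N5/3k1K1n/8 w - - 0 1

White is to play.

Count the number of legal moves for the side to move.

White to move; king on f2.
In check: no.
Legal moves: Nc7, Nb6, Nxb7, Nc6, Nxc4+, Nb3+, Nd5, Nb5, Ne4+, Na4, Ne2, Na2, Nd1, Nb1+, Kg3, Kg2, Kg1, h8=Q, h8=R, h8=B, h8=N.
Count: 21.

21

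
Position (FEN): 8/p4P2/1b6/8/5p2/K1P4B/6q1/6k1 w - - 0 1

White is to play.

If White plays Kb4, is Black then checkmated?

no

After Kb4: black king on g1; in check: no.
Black is not in check, so this cannot be checkmate.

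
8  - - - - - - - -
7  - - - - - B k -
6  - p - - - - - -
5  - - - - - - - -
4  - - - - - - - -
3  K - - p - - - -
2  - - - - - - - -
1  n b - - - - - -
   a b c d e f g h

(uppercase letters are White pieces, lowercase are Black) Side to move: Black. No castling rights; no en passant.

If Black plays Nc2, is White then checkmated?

no

After Nc2: white king on a3; in check: yes, from the black knight on c2.
White has 3 legal replies: Ka4, Kb3, Kb2.
In check but a legal move exists → not checkmate.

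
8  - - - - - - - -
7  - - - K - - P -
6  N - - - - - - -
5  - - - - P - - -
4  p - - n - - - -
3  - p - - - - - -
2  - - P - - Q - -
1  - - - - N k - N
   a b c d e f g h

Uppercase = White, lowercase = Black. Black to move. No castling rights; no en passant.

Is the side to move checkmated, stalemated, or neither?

checkmate

Black to move; black king on f1.
In check: yes, from the white queen on f2.
King squares — e1: attacked by Qf2; g1: attacked by Qf2; e2: attacked by Qf2; f2: attacked by Nh1; g2: attacked by Ne1.
Legal moves for Black: none.
In check with no legal moves → checkmate.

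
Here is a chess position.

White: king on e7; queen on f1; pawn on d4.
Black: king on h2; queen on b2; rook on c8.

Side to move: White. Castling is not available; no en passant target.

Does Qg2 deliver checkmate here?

no

After Qg2: black king on h2; in check: yes, from the white queen on g2.
Black has 2 legal replies: Kxg2, Qxg2.
In check but a legal move exists → not checkmate.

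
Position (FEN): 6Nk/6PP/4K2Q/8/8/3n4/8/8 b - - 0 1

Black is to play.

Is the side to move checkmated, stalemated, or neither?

Black to move; black king on h8.
In check: yes, from the white pawn on g7.
King squares — g7: attacked by Qh6; h7: attacked by Qh6; g8: attacked by Ph7.
Legal moves for Black: none.
In check with no legal moves → checkmate.

checkmate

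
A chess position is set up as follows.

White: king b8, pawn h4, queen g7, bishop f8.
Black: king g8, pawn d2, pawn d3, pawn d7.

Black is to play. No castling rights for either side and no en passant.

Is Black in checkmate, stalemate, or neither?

checkmate

Black to move; black king on g8.
In check: yes, from the white queen on g7.
King squares — f7: attacked by Qg7; g7: attacked by Bf8; h7: attacked by Qg7; f8: attacked by Qg7; h8: attacked by Qg7.
Legal moves for Black: none.
In check with no legal moves → checkmate.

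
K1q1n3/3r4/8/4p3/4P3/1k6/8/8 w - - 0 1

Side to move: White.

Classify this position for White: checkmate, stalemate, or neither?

checkmate

White to move; white king on a8.
In check: yes, from the black queen on c8.
King squares — a7: attacked by Rd7; b7: attacked by Rd7; b8: attacked by Qc8.
Legal moves for White: none.
In check with no legal moves → checkmate.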